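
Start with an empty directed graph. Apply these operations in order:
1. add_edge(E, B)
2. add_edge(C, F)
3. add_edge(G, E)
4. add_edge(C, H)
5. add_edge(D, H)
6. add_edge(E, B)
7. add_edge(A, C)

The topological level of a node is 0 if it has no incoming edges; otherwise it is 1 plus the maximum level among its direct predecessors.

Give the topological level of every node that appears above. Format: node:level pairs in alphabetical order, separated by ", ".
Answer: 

Answer: A:0, B:2, C:1, D:0, E:1, F:2, G:0, H:2

Derivation:
Op 1: add_edge(E, B). Edges now: 1
Op 2: add_edge(C, F). Edges now: 2
Op 3: add_edge(G, E). Edges now: 3
Op 4: add_edge(C, H). Edges now: 4
Op 5: add_edge(D, H). Edges now: 5
Op 6: add_edge(E, B) (duplicate, no change). Edges now: 5
Op 7: add_edge(A, C). Edges now: 6
Compute levels (Kahn BFS):
  sources (in-degree 0): A, D, G
  process A: level=0
    A->C: in-degree(C)=0, level(C)=1, enqueue
  process D: level=0
    D->H: in-degree(H)=1, level(H)>=1
  process G: level=0
    G->E: in-degree(E)=0, level(E)=1, enqueue
  process C: level=1
    C->F: in-degree(F)=0, level(F)=2, enqueue
    C->H: in-degree(H)=0, level(H)=2, enqueue
  process E: level=1
    E->B: in-degree(B)=0, level(B)=2, enqueue
  process F: level=2
  process H: level=2
  process B: level=2
All levels: A:0, B:2, C:1, D:0, E:1, F:2, G:0, H:2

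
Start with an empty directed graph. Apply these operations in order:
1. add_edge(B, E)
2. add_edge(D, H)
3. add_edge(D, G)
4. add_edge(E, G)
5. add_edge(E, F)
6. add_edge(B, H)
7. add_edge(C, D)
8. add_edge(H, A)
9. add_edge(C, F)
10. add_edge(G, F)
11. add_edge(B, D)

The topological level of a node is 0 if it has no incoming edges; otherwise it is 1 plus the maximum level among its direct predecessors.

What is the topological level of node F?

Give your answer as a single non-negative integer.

Answer: 3

Derivation:
Op 1: add_edge(B, E). Edges now: 1
Op 2: add_edge(D, H). Edges now: 2
Op 3: add_edge(D, G). Edges now: 3
Op 4: add_edge(E, G). Edges now: 4
Op 5: add_edge(E, F). Edges now: 5
Op 6: add_edge(B, H). Edges now: 6
Op 7: add_edge(C, D). Edges now: 7
Op 8: add_edge(H, A). Edges now: 8
Op 9: add_edge(C, F). Edges now: 9
Op 10: add_edge(G, F). Edges now: 10
Op 11: add_edge(B, D). Edges now: 11
Compute levels (Kahn BFS):
  sources (in-degree 0): B, C
  process B: level=0
    B->D: in-degree(D)=1, level(D)>=1
    B->E: in-degree(E)=0, level(E)=1, enqueue
    B->H: in-degree(H)=1, level(H)>=1
  process C: level=0
    C->D: in-degree(D)=0, level(D)=1, enqueue
    C->F: in-degree(F)=2, level(F)>=1
  process E: level=1
    E->F: in-degree(F)=1, level(F)>=2
    E->G: in-degree(G)=1, level(G)>=2
  process D: level=1
    D->G: in-degree(G)=0, level(G)=2, enqueue
    D->H: in-degree(H)=0, level(H)=2, enqueue
  process G: level=2
    G->F: in-degree(F)=0, level(F)=3, enqueue
  process H: level=2
    H->A: in-degree(A)=0, level(A)=3, enqueue
  process F: level=3
  process A: level=3
All levels: A:3, B:0, C:0, D:1, E:1, F:3, G:2, H:2
level(F) = 3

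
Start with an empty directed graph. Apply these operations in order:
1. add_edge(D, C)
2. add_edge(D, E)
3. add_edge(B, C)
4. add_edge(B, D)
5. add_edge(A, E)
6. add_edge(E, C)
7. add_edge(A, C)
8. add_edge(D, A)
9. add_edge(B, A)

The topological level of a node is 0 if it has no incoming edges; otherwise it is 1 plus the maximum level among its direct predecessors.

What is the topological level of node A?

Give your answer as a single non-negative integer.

Op 1: add_edge(D, C). Edges now: 1
Op 2: add_edge(D, E). Edges now: 2
Op 3: add_edge(B, C). Edges now: 3
Op 4: add_edge(B, D). Edges now: 4
Op 5: add_edge(A, E). Edges now: 5
Op 6: add_edge(E, C). Edges now: 6
Op 7: add_edge(A, C). Edges now: 7
Op 8: add_edge(D, A). Edges now: 8
Op 9: add_edge(B, A). Edges now: 9
Compute levels (Kahn BFS):
  sources (in-degree 0): B
  process B: level=0
    B->A: in-degree(A)=1, level(A)>=1
    B->C: in-degree(C)=3, level(C)>=1
    B->D: in-degree(D)=0, level(D)=1, enqueue
  process D: level=1
    D->A: in-degree(A)=0, level(A)=2, enqueue
    D->C: in-degree(C)=2, level(C)>=2
    D->E: in-degree(E)=1, level(E)>=2
  process A: level=2
    A->C: in-degree(C)=1, level(C)>=3
    A->E: in-degree(E)=0, level(E)=3, enqueue
  process E: level=3
    E->C: in-degree(C)=0, level(C)=4, enqueue
  process C: level=4
All levels: A:2, B:0, C:4, D:1, E:3
level(A) = 2

Answer: 2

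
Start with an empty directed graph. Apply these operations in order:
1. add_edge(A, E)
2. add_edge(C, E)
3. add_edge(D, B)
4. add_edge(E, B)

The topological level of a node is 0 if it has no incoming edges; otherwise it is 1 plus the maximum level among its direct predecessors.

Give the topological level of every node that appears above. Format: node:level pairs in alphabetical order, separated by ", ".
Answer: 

Op 1: add_edge(A, E). Edges now: 1
Op 2: add_edge(C, E). Edges now: 2
Op 3: add_edge(D, B). Edges now: 3
Op 4: add_edge(E, B). Edges now: 4
Compute levels (Kahn BFS):
  sources (in-degree 0): A, C, D
  process A: level=0
    A->E: in-degree(E)=1, level(E)>=1
  process C: level=0
    C->E: in-degree(E)=0, level(E)=1, enqueue
  process D: level=0
    D->B: in-degree(B)=1, level(B)>=1
  process E: level=1
    E->B: in-degree(B)=0, level(B)=2, enqueue
  process B: level=2
All levels: A:0, B:2, C:0, D:0, E:1

Answer: A:0, B:2, C:0, D:0, E:1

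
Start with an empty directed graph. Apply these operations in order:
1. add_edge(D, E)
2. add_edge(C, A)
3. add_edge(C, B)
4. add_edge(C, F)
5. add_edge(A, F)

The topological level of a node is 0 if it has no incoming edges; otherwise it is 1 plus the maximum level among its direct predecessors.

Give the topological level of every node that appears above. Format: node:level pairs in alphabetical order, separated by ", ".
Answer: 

Answer: A:1, B:1, C:0, D:0, E:1, F:2

Derivation:
Op 1: add_edge(D, E). Edges now: 1
Op 2: add_edge(C, A). Edges now: 2
Op 3: add_edge(C, B). Edges now: 3
Op 4: add_edge(C, F). Edges now: 4
Op 5: add_edge(A, F). Edges now: 5
Compute levels (Kahn BFS):
  sources (in-degree 0): C, D
  process C: level=0
    C->A: in-degree(A)=0, level(A)=1, enqueue
    C->B: in-degree(B)=0, level(B)=1, enqueue
    C->F: in-degree(F)=1, level(F)>=1
  process D: level=0
    D->E: in-degree(E)=0, level(E)=1, enqueue
  process A: level=1
    A->F: in-degree(F)=0, level(F)=2, enqueue
  process B: level=1
  process E: level=1
  process F: level=2
All levels: A:1, B:1, C:0, D:0, E:1, F:2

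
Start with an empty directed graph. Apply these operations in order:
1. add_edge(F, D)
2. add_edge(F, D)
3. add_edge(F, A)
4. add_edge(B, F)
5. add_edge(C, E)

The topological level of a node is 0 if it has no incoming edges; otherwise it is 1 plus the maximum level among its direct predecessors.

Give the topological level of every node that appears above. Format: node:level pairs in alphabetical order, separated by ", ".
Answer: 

Op 1: add_edge(F, D). Edges now: 1
Op 2: add_edge(F, D) (duplicate, no change). Edges now: 1
Op 3: add_edge(F, A). Edges now: 2
Op 4: add_edge(B, F). Edges now: 3
Op 5: add_edge(C, E). Edges now: 4
Compute levels (Kahn BFS):
  sources (in-degree 0): B, C
  process B: level=0
    B->F: in-degree(F)=0, level(F)=1, enqueue
  process C: level=0
    C->E: in-degree(E)=0, level(E)=1, enqueue
  process F: level=1
    F->A: in-degree(A)=0, level(A)=2, enqueue
    F->D: in-degree(D)=0, level(D)=2, enqueue
  process E: level=1
  process A: level=2
  process D: level=2
All levels: A:2, B:0, C:0, D:2, E:1, F:1

Answer: A:2, B:0, C:0, D:2, E:1, F:1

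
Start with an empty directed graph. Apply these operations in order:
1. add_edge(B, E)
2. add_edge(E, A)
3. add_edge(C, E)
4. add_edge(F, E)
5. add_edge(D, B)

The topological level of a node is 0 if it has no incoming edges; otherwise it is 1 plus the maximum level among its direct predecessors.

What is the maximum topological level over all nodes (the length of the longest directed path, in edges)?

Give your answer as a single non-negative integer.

Answer: 3

Derivation:
Op 1: add_edge(B, E). Edges now: 1
Op 2: add_edge(E, A). Edges now: 2
Op 3: add_edge(C, E). Edges now: 3
Op 4: add_edge(F, E). Edges now: 4
Op 5: add_edge(D, B). Edges now: 5
Compute levels (Kahn BFS):
  sources (in-degree 0): C, D, F
  process C: level=0
    C->E: in-degree(E)=2, level(E)>=1
  process D: level=0
    D->B: in-degree(B)=0, level(B)=1, enqueue
  process F: level=0
    F->E: in-degree(E)=1, level(E)>=1
  process B: level=1
    B->E: in-degree(E)=0, level(E)=2, enqueue
  process E: level=2
    E->A: in-degree(A)=0, level(A)=3, enqueue
  process A: level=3
All levels: A:3, B:1, C:0, D:0, E:2, F:0
max level = 3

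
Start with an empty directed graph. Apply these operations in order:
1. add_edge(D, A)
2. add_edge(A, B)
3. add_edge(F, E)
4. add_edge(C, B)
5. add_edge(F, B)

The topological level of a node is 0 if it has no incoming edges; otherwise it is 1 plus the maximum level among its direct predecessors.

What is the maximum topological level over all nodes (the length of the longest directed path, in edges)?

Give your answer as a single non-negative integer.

Answer: 2

Derivation:
Op 1: add_edge(D, A). Edges now: 1
Op 2: add_edge(A, B). Edges now: 2
Op 3: add_edge(F, E). Edges now: 3
Op 4: add_edge(C, B). Edges now: 4
Op 5: add_edge(F, B). Edges now: 5
Compute levels (Kahn BFS):
  sources (in-degree 0): C, D, F
  process C: level=0
    C->B: in-degree(B)=2, level(B)>=1
  process D: level=0
    D->A: in-degree(A)=0, level(A)=1, enqueue
  process F: level=0
    F->B: in-degree(B)=1, level(B)>=1
    F->E: in-degree(E)=0, level(E)=1, enqueue
  process A: level=1
    A->B: in-degree(B)=0, level(B)=2, enqueue
  process E: level=1
  process B: level=2
All levels: A:1, B:2, C:0, D:0, E:1, F:0
max level = 2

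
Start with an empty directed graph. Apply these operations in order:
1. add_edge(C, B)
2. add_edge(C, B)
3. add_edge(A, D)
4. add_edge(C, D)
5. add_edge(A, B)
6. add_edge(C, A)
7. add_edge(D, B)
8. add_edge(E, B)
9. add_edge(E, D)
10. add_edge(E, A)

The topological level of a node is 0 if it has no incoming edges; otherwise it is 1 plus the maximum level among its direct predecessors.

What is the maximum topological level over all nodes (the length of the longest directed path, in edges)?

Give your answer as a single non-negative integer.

Answer: 3

Derivation:
Op 1: add_edge(C, B). Edges now: 1
Op 2: add_edge(C, B) (duplicate, no change). Edges now: 1
Op 3: add_edge(A, D). Edges now: 2
Op 4: add_edge(C, D). Edges now: 3
Op 5: add_edge(A, B). Edges now: 4
Op 6: add_edge(C, A). Edges now: 5
Op 7: add_edge(D, B). Edges now: 6
Op 8: add_edge(E, B). Edges now: 7
Op 9: add_edge(E, D). Edges now: 8
Op 10: add_edge(E, A). Edges now: 9
Compute levels (Kahn BFS):
  sources (in-degree 0): C, E
  process C: level=0
    C->A: in-degree(A)=1, level(A)>=1
    C->B: in-degree(B)=3, level(B)>=1
    C->D: in-degree(D)=2, level(D)>=1
  process E: level=0
    E->A: in-degree(A)=0, level(A)=1, enqueue
    E->B: in-degree(B)=2, level(B)>=1
    E->D: in-degree(D)=1, level(D)>=1
  process A: level=1
    A->B: in-degree(B)=1, level(B)>=2
    A->D: in-degree(D)=0, level(D)=2, enqueue
  process D: level=2
    D->B: in-degree(B)=0, level(B)=3, enqueue
  process B: level=3
All levels: A:1, B:3, C:0, D:2, E:0
max level = 3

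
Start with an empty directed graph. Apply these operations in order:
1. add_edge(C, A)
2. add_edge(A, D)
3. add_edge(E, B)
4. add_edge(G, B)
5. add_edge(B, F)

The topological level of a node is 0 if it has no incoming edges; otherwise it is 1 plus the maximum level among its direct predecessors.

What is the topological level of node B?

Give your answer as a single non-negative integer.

Op 1: add_edge(C, A). Edges now: 1
Op 2: add_edge(A, D). Edges now: 2
Op 3: add_edge(E, B). Edges now: 3
Op 4: add_edge(G, B). Edges now: 4
Op 5: add_edge(B, F). Edges now: 5
Compute levels (Kahn BFS):
  sources (in-degree 0): C, E, G
  process C: level=0
    C->A: in-degree(A)=0, level(A)=1, enqueue
  process E: level=0
    E->B: in-degree(B)=1, level(B)>=1
  process G: level=0
    G->B: in-degree(B)=0, level(B)=1, enqueue
  process A: level=1
    A->D: in-degree(D)=0, level(D)=2, enqueue
  process B: level=1
    B->F: in-degree(F)=0, level(F)=2, enqueue
  process D: level=2
  process F: level=2
All levels: A:1, B:1, C:0, D:2, E:0, F:2, G:0
level(B) = 1

Answer: 1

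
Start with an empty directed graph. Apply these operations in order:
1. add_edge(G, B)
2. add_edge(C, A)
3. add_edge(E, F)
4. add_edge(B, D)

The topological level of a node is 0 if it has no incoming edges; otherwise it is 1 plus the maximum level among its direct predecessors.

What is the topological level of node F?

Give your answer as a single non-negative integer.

Op 1: add_edge(G, B). Edges now: 1
Op 2: add_edge(C, A). Edges now: 2
Op 3: add_edge(E, F). Edges now: 3
Op 4: add_edge(B, D). Edges now: 4
Compute levels (Kahn BFS):
  sources (in-degree 0): C, E, G
  process C: level=0
    C->A: in-degree(A)=0, level(A)=1, enqueue
  process E: level=0
    E->F: in-degree(F)=0, level(F)=1, enqueue
  process G: level=0
    G->B: in-degree(B)=0, level(B)=1, enqueue
  process A: level=1
  process F: level=1
  process B: level=1
    B->D: in-degree(D)=0, level(D)=2, enqueue
  process D: level=2
All levels: A:1, B:1, C:0, D:2, E:0, F:1, G:0
level(F) = 1

Answer: 1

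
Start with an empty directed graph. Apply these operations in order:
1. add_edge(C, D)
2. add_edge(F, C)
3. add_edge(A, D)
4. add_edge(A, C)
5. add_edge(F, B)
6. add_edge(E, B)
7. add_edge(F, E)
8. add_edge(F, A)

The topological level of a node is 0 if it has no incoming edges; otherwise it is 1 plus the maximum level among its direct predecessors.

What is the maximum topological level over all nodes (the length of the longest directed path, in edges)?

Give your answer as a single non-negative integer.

Op 1: add_edge(C, D). Edges now: 1
Op 2: add_edge(F, C). Edges now: 2
Op 3: add_edge(A, D). Edges now: 3
Op 4: add_edge(A, C). Edges now: 4
Op 5: add_edge(F, B). Edges now: 5
Op 6: add_edge(E, B). Edges now: 6
Op 7: add_edge(F, E). Edges now: 7
Op 8: add_edge(F, A). Edges now: 8
Compute levels (Kahn BFS):
  sources (in-degree 0): F
  process F: level=0
    F->A: in-degree(A)=0, level(A)=1, enqueue
    F->B: in-degree(B)=1, level(B)>=1
    F->C: in-degree(C)=1, level(C)>=1
    F->E: in-degree(E)=0, level(E)=1, enqueue
  process A: level=1
    A->C: in-degree(C)=0, level(C)=2, enqueue
    A->D: in-degree(D)=1, level(D)>=2
  process E: level=1
    E->B: in-degree(B)=0, level(B)=2, enqueue
  process C: level=2
    C->D: in-degree(D)=0, level(D)=3, enqueue
  process B: level=2
  process D: level=3
All levels: A:1, B:2, C:2, D:3, E:1, F:0
max level = 3

Answer: 3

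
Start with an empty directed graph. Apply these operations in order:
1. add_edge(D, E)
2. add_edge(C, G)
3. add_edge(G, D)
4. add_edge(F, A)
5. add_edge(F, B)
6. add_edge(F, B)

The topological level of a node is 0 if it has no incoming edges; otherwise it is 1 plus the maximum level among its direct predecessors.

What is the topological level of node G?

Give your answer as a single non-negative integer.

Answer: 1

Derivation:
Op 1: add_edge(D, E). Edges now: 1
Op 2: add_edge(C, G). Edges now: 2
Op 3: add_edge(G, D). Edges now: 3
Op 4: add_edge(F, A). Edges now: 4
Op 5: add_edge(F, B). Edges now: 5
Op 6: add_edge(F, B) (duplicate, no change). Edges now: 5
Compute levels (Kahn BFS):
  sources (in-degree 0): C, F
  process C: level=0
    C->G: in-degree(G)=0, level(G)=1, enqueue
  process F: level=0
    F->A: in-degree(A)=0, level(A)=1, enqueue
    F->B: in-degree(B)=0, level(B)=1, enqueue
  process G: level=1
    G->D: in-degree(D)=0, level(D)=2, enqueue
  process A: level=1
  process B: level=1
  process D: level=2
    D->E: in-degree(E)=0, level(E)=3, enqueue
  process E: level=3
All levels: A:1, B:1, C:0, D:2, E:3, F:0, G:1
level(G) = 1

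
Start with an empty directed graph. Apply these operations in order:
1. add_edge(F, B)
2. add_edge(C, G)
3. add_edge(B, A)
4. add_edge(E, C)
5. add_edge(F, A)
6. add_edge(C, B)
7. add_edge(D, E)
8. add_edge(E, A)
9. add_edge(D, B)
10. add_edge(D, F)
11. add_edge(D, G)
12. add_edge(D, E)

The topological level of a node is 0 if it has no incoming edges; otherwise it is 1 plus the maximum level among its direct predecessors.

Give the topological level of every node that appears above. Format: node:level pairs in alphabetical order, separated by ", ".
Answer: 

Answer: A:4, B:3, C:2, D:0, E:1, F:1, G:3

Derivation:
Op 1: add_edge(F, B). Edges now: 1
Op 2: add_edge(C, G). Edges now: 2
Op 3: add_edge(B, A). Edges now: 3
Op 4: add_edge(E, C). Edges now: 4
Op 5: add_edge(F, A). Edges now: 5
Op 6: add_edge(C, B). Edges now: 6
Op 7: add_edge(D, E). Edges now: 7
Op 8: add_edge(E, A). Edges now: 8
Op 9: add_edge(D, B). Edges now: 9
Op 10: add_edge(D, F). Edges now: 10
Op 11: add_edge(D, G). Edges now: 11
Op 12: add_edge(D, E) (duplicate, no change). Edges now: 11
Compute levels (Kahn BFS):
  sources (in-degree 0): D
  process D: level=0
    D->B: in-degree(B)=2, level(B)>=1
    D->E: in-degree(E)=0, level(E)=1, enqueue
    D->F: in-degree(F)=0, level(F)=1, enqueue
    D->G: in-degree(G)=1, level(G)>=1
  process E: level=1
    E->A: in-degree(A)=2, level(A)>=2
    E->C: in-degree(C)=0, level(C)=2, enqueue
  process F: level=1
    F->A: in-degree(A)=1, level(A)>=2
    F->B: in-degree(B)=1, level(B)>=2
  process C: level=2
    C->B: in-degree(B)=0, level(B)=3, enqueue
    C->G: in-degree(G)=0, level(G)=3, enqueue
  process B: level=3
    B->A: in-degree(A)=0, level(A)=4, enqueue
  process G: level=3
  process A: level=4
All levels: A:4, B:3, C:2, D:0, E:1, F:1, G:3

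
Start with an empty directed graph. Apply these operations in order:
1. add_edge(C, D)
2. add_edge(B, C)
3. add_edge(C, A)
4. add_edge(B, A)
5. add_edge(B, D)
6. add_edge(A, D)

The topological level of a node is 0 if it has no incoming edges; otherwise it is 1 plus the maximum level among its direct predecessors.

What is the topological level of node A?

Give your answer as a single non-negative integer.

Op 1: add_edge(C, D). Edges now: 1
Op 2: add_edge(B, C). Edges now: 2
Op 3: add_edge(C, A). Edges now: 3
Op 4: add_edge(B, A). Edges now: 4
Op 5: add_edge(B, D). Edges now: 5
Op 6: add_edge(A, D). Edges now: 6
Compute levels (Kahn BFS):
  sources (in-degree 0): B
  process B: level=0
    B->A: in-degree(A)=1, level(A)>=1
    B->C: in-degree(C)=0, level(C)=1, enqueue
    B->D: in-degree(D)=2, level(D)>=1
  process C: level=1
    C->A: in-degree(A)=0, level(A)=2, enqueue
    C->D: in-degree(D)=1, level(D)>=2
  process A: level=2
    A->D: in-degree(D)=0, level(D)=3, enqueue
  process D: level=3
All levels: A:2, B:0, C:1, D:3
level(A) = 2

Answer: 2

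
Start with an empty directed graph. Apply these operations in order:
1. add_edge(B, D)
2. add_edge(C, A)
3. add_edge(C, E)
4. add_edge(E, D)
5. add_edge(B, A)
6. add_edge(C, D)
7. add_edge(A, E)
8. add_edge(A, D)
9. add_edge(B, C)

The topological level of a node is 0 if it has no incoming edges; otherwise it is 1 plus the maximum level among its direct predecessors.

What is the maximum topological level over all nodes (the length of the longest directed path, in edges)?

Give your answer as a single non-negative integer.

Op 1: add_edge(B, D). Edges now: 1
Op 2: add_edge(C, A). Edges now: 2
Op 3: add_edge(C, E). Edges now: 3
Op 4: add_edge(E, D). Edges now: 4
Op 5: add_edge(B, A). Edges now: 5
Op 6: add_edge(C, D). Edges now: 6
Op 7: add_edge(A, E). Edges now: 7
Op 8: add_edge(A, D). Edges now: 8
Op 9: add_edge(B, C). Edges now: 9
Compute levels (Kahn BFS):
  sources (in-degree 0): B
  process B: level=0
    B->A: in-degree(A)=1, level(A)>=1
    B->C: in-degree(C)=0, level(C)=1, enqueue
    B->D: in-degree(D)=3, level(D)>=1
  process C: level=1
    C->A: in-degree(A)=0, level(A)=2, enqueue
    C->D: in-degree(D)=2, level(D)>=2
    C->E: in-degree(E)=1, level(E)>=2
  process A: level=2
    A->D: in-degree(D)=1, level(D)>=3
    A->E: in-degree(E)=0, level(E)=3, enqueue
  process E: level=3
    E->D: in-degree(D)=0, level(D)=4, enqueue
  process D: level=4
All levels: A:2, B:0, C:1, D:4, E:3
max level = 4

Answer: 4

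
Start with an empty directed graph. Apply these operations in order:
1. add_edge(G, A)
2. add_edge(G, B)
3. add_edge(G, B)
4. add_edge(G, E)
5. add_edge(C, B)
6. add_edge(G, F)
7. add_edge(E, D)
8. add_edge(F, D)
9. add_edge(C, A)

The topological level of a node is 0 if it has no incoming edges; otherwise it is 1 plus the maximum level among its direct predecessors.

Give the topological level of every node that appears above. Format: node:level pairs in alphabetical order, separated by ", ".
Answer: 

Answer: A:1, B:1, C:0, D:2, E:1, F:1, G:0

Derivation:
Op 1: add_edge(G, A). Edges now: 1
Op 2: add_edge(G, B). Edges now: 2
Op 3: add_edge(G, B) (duplicate, no change). Edges now: 2
Op 4: add_edge(G, E). Edges now: 3
Op 5: add_edge(C, B). Edges now: 4
Op 6: add_edge(G, F). Edges now: 5
Op 7: add_edge(E, D). Edges now: 6
Op 8: add_edge(F, D). Edges now: 7
Op 9: add_edge(C, A). Edges now: 8
Compute levels (Kahn BFS):
  sources (in-degree 0): C, G
  process C: level=0
    C->A: in-degree(A)=1, level(A)>=1
    C->B: in-degree(B)=1, level(B)>=1
  process G: level=0
    G->A: in-degree(A)=0, level(A)=1, enqueue
    G->B: in-degree(B)=0, level(B)=1, enqueue
    G->E: in-degree(E)=0, level(E)=1, enqueue
    G->F: in-degree(F)=0, level(F)=1, enqueue
  process A: level=1
  process B: level=1
  process E: level=1
    E->D: in-degree(D)=1, level(D)>=2
  process F: level=1
    F->D: in-degree(D)=0, level(D)=2, enqueue
  process D: level=2
All levels: A:1, B:1, C:0, D:2, E:1, F:1, G:0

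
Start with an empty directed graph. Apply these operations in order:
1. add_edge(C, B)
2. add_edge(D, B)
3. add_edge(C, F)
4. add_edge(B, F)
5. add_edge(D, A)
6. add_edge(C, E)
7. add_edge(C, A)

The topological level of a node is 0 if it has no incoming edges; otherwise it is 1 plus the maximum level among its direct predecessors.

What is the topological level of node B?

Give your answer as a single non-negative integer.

Answer: 1

Derivation:
Op 1: add_edge(C, B). Edges now: 1
Op 2: add_edge(D, B). Edges now: 2
Op 3: add_edge(C, F). Edges now: 3
Op 4: add_edge(B, F). Edges now: 4
Op 5: add_edge(D, A). Edges now: 5
Op 6: add_edge(C, E). Edges now: 6
Op 7: add_edge(C, A). Edges now: 7
Compute levels (Kahn BFS):
  sources (in-degree 0): C, D
  process C: level=0
    C->A: in-degree(A)=1, level(A)>=1
    C->B: in-degree(B)=1, level(B)>=1
    C->E: in-degree(E)=0, level(E)=1, enqueue
    C->F: in-degree(F)=1, level(F)>=1
  process D: level=0
    D->A: in-degree(A)=0, level(A)=1, enqueue
    D->B: in-degree(B)=0, level(B)=1, enqueue
  process E: level=1
  process A: level=1
  process B: level=1
    B->F: in-degree(F)=0, level(F)=2, enqueue
  process F: level=2
All levels: A:1, B:1, C:0, D:0, E:1, F:2
level(B) = 1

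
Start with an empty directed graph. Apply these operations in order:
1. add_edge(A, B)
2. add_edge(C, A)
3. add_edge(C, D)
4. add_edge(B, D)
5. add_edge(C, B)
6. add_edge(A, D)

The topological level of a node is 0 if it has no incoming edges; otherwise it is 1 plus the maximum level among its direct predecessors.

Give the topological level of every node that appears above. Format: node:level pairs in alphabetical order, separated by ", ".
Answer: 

Op 1: add_edge(A, B). Edges now: 1
Op 2: add_edge(C, A). Edges now: 2
Op 3: add_edge(C, D). Edges now: 3
Op 4: add_edge(B, D). Edges now: 4
Op 5: add_edge(C, B). Edges now: 5
Op 6: add_edge(A, D). Edges now: 6
Compute levels (Kahn BFS):
  sources (in-degree 0): C
  process C: level=0
    C->A: in-degree(A)=0, level(A)=1, enqueue
    C->B: in-degree(B)=1, level(B)>=1
    C->D: in-degree(D)=2, level(D)>=1
  process A: level=1
    A->B: in-degree(B)=0, level(B)=2, enqueue
    A->D: in-degree(D)=1, level(D)>=2
  process B: level=2
    B->D: in-degree(D)=0, level(D)=3, enqueue
  process D: level=3
All levels: A:1, B:2, C:0, D:3

Answer: A:1, B:2, C:0, D:3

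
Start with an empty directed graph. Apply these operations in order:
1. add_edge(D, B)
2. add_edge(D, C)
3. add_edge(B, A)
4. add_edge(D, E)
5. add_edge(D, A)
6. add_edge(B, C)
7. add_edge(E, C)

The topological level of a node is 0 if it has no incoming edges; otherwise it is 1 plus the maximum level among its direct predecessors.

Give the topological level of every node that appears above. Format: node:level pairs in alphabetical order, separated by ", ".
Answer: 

Answer: A:2, B:1, C:2, D:0, E:1

Derivation:
Op 1: add_edge(D, B). Edges now: 1
Op 2: add_edge(D, C). Edges now: 2
Op 3: add_edge(B, A). Edges now: 3
Op 4: add_edge(D, E). Edges now: 4
Op 5: add_edge(D, A). Edges now: 5
Op 6: add_edge(B, C). Edges now: 6
Op 7: add_edge(E, C). Edges now: 7
Compute levels (Kahn BFS):
  sources (in-degree 0): D
  process D: level=0
    D->A: in-degree(A)=1, level(A)>=1
    D->B: in-degree(B)=0, level(B)=1, enqueue
    D->C: in-degree(C)=2, level(C)>=1
    D->E: in-degree(E)=0, level(E)=1, enqueue
  process B: level=1
    B->A: in-degree(A)=0, level(A)=2, enqueue
    B->C: in-degree(C)=1, level(C)>=2
  process E: level=1
    E->C: in-degree(C)=0, level(C)=2, enqueue
  process A: level=2
  process C: level=2
All levels: A:2, B:1, C:2, D:0, E:1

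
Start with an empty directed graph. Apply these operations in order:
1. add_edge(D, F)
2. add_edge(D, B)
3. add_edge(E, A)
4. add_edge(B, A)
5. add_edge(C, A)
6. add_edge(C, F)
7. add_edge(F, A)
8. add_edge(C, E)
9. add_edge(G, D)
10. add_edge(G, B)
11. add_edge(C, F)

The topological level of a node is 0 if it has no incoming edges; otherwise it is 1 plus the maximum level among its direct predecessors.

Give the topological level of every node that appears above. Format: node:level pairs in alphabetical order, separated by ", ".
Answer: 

Answer: A:3, B:2, C:0, D:1, E:1, F:2, G:0

Derivation:
Op 1: add_edge(D, F). Edges now: 1
Op 2: add_edge(D, B). Edges now: 2
Op 3: add_edge(E, A). Edges now: 3
Op 4: add_edge(B, A). Edges now: 4
Op 5: add_edge(C, A). Edges now: 5
Op 6: add_edge(C, F). Edges now: 6
Op 7: add_edge(F, A). Edges now: 7
Op 8: add_edge(C, E). Edges now: 8
Op 9: add_edge(G, D). Edges now: 9
Op 10: add_edge(G, B). Edges now: 10
Op 11: add_edge(C, F) (duplicate, no change). Edges now: 10
Compute levels (Kahn BFS):
  sources (in-degree 0): C, G
  process C: level=0
    C->A: in-degree(A)=3, level(A)>=1
    C->E: in-degree(E)=0, level(E)=1, enqueue
    C->F: in-degree(F)=1, level(F)>=1
  process G: level=0
    G->B: in-degree(B)=1, level(B)>=1
    G->D: in-degree(D)=0, level(D)=1, enqueue
  process E: level=1
    E->A: in-degree(A)=2, level(A)>=2
  process D: level=1
    D->B: in-degree(B)=0, level(B)=2, enqueue
    D->F: in-degree(F)=0, level(F)=2, enqueue
  process B: level=2
    B->A: in-degree(A)=1, level(A)>=3
  process F: level=2
    F->A: in-degree(A)=0, level(A)=3, enqueue
  process A: level=3
All levels: A:3, B:2, C:0, D:1, E:1, F:2, G:0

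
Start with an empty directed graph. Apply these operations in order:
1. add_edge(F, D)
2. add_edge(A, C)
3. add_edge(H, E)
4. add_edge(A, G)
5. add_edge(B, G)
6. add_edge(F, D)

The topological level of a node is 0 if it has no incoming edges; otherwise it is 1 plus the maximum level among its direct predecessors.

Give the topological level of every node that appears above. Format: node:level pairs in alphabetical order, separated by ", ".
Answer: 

Answer: A:0, B:0, C:1, D:1, E:1, F:0, G:1, H:0

Derivation:
Op 1: add_edge(F, D). Edges now: 1
Op 2: add_edge(A, C). Edges now: 2
Op 3: add_edge(H, E). Edges now: 3
Op 4: add_edge(A, G). Edges now: 4
Op 5: add_edge(B, G). Edges now: 5
Op 6: add_edge(F, D) (duplicate, no change). Edges now: 5
Compute levels (Kahn BFS):
  sources (in-degree 0): A, B, F, H
  process A: level=0
    A->C: in-degree(C)=0, level(C)=1, enqueue
    A->G: in-degree(G)=1, level(G)>=1
  process B: level=0
    B->G: in-degree(G)=0, level(G)=1, enqueue
  process F: level=0
    F->D: in-degree(D)=0, level(D)=1, enqueue
  process H: level=0
    H->E: in-degree(E)=0, level(E)=1, enqueue
  process C: level=1
  process G: level=1
  process D: level=1
  process E: level=1
All levels: A:0, B:0, C:1, D:1, E:1, F:0, G:1, H:0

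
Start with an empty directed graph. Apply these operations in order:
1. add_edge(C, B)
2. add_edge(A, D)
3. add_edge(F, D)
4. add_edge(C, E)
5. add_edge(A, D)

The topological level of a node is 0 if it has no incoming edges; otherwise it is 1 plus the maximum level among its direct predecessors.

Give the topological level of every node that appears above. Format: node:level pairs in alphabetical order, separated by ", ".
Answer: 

Answer: A:0, B:1, C:0, D:1, E:1, F:0

Derivation:
Op 1: add_edge(C, B). Edges now: 1
Op 2: add_edge(A, D). Edges now: 2
Op 3: add_edge(F, D). Edges now: 3
Op 4: add_edge(C, E). Edges now: 4
Op 5: add_edge(A, D) (duplicate, no change). Edges now: 4
Compute levels (Kahn BFS):
  sources (in-degree 0): A, C, F
  process A: level=0
    A->D: in-degree(D)=1, level(D)>=1
  process C: level=0
    C->B: in-degree(B)=0, level(B)=1, enqueue
    C->E: in-degree(E)=0, level(E)=1, enqueue
  process F: level=0
    F->D: in-degree(D)=0, level(D)=1, enqueue
  process B: level=1
  process E: level=1
  process D: level=1
All levels: A:0, B:1, C:0, D:1, E:1, F:0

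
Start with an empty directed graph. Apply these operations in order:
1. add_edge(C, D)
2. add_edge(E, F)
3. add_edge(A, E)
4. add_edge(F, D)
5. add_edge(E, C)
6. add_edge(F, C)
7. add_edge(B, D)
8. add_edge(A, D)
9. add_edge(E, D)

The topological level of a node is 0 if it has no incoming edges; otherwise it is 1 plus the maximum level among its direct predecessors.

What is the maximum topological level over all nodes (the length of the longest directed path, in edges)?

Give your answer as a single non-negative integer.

Answer: 4

Derivation:
Op 1: add_edge(C, D). Edges now: 1
Op 2: add_edge(E, F). Edges now: 2
Op 3: add_edge(A, E). Edges now: 3
Op 4: add_edge(F, D). Edges now: 4
Op 5: add_edge(E, C). Edges now: 5
Op 6: add_edge(F, C). Edges now: 6
Op 7: add_edge(B, D). Edges now: 7
Op 8: add_edge(A, D). Edges now: 8
Op 9: add_edge(E, D). Edges now: 9
Compute levels (Kahn BFS):
  sources (in-degree 0): A, B
  process A: level=0
    A->D: in-degree(D)=4, level(D)>=1
    A->E: in-degree(E)=0, level(E)=1, enqueue
  process B: level=0
    B->D: in-degree(D)=3, level(D)>=1
  process E: level=1
    E->C: in-degree(C)=1, level(C)>=2
    E->D: in-degree(D)=2, level(D)>=2
    E->F: in-degree(F)=0, level(F)=2, enqueue
  process F: level=2
    F->C: in-degree(C)=0, level(C)=3, enqueue
    F->D: in-degree(D)=1, level(D)>=3
  process C: level=3
    C->D: in-degree(D)=0, level(D)=4, enqueue
  process D: level=4
All levels: A:0, B:0, C:3, D:4, E:1, F:2
max level = 4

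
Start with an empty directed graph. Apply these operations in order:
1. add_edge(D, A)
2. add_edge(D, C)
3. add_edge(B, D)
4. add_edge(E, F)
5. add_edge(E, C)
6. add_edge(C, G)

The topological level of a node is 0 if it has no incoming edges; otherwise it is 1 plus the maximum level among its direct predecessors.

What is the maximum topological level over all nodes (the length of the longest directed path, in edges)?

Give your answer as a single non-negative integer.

Op 1: add_edge(D, A). Edges now: 1
Op 2: add_edge(D, C). Edges now: 2
Op 3: add_edge(B, D). Edges now: 3
Op 4: add_edge(E, F). Edges now: 4
Op 5: add_edge(E, C). Edges now: 5
Op 6: add_edge(C, G). Edges now: 6
Compute levels (Kahn BFS):
  sources (in-degree 0): B, E
  process B: level=0
    B->D: in-degree(D)=0, level(D)=1, enqueue
  process E: level=0
    E->C: in-degree(C)=1, level(C)>=1
    E->F: in-degree(F)=0, level(F)=1, enqueue
  process D: level=1
    D->A: in-degree(A)=0, level(A)=2, enqueue
    D->C: in-degree(C)=0, level(C)=2, enqueue
  process F: level=1
  process A: level=2
  process C: level=2
    C->G: in-degree(G)=0, level(G)=3, enqueue
  process G: level=3
All levels: A:2, B:0, C:2, D:1, E:0, F:1, G:3
max level = 3

Answer: 3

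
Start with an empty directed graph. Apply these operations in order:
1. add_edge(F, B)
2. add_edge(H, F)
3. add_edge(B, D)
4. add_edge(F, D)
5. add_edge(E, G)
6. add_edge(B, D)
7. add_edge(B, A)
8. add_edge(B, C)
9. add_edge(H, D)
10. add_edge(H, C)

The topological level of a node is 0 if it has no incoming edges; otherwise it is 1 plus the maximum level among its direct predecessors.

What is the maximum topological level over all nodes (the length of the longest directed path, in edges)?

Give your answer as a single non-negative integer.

Op 1: add_edge(F, B). Edges now: 1
Op 2: add_edge(H, F). Edges now: 2
Op 3: add_edge(B, D). Edges now: 3
Op 4: add_edge(F, D). Edges now: 4
Op 5: add_edge(E, G). Edges now: 5
Op 6: add_edge(B, D) (duplicate, no change). Edges now: 5
Op 7: add_edge(B, A). Edges now: 6
Op 8: add_edge(B, C). Edges now: 7
Op 9: add_edge(H, D). Edges now: 8
Op 10: add_edge(H, C). Edges now: 9
Compute levels (Kahn BFS):
  sources (in-degree 0): E, H
  process E: level=0
    E->G: in-degree(G)=0, level(G)=1, enqueue
  process H: level=0
    H->C: in-degree(C)=1, level(C)>=1
    H->D: in-degree(D)=2, level(D)>=1
    H->F: in-degree(F)=0, level(F)=1, enqueue
  process G: level=1
  process F: level=1
    F->B: in-degree(B)=0, level(B)=2, enqueue
    F->D: in-degree(D)=1, level(D)>=2
  process B: level=2
    B->A: in-degree(A)=0, level(A)=3, enqueue
    B->C: in-degree(C)=0, level(C)=3, enqueue
    B->D: in-degree(D)=0, level(D)=3, enqueue
  process A: level=3
  process C: level=3
  process D: level=3
All levels: A:3, B:2, C:3, D:3, E:0, F:1, G:1, H:0
max level = 3

Answer: 3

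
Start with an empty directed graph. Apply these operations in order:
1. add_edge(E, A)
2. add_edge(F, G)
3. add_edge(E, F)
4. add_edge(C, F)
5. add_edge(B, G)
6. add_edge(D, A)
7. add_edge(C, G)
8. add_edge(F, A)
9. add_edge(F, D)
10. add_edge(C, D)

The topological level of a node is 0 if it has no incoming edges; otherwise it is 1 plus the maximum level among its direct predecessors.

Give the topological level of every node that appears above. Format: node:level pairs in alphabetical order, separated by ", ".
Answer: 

Answer: A:3, B:0, C:0, D:2, E:0, F:1, G:2

Derivation:
Op 1: add_edge(E, A). Edges now: 1
Op 2: add_edge(F, G). Edges now: 2
Op 3: add_edge(E, F). Edges now: 3
Op 4: add_edge(C, F). Edges now: 4
Op 5: add_edge(B, G). Edges now: 5
Op 6: add_edge(D, A). Edges now: 6
Op 7: add_edge(C, G). Edges now: 7
Op 8: add_edge(F, A). Edges now: 8
Op 9: add_edge(F, D). Edges now: 9
Op 10: add_edge(C, D). Edges now: 10
Compute levels (Kahn BFS):
  sources (in-degree 0): B, C, E
  process B: level=0
    B->G: in-degree(G)=2, level(G)>=1
  process C: level=0
    C->D: in-degree(D)=1, level(D)>=1
    C->F: in-degree(F)=1, level(F)>=1
    C->G: in-degree(G)=1, level(G)>=1
  process E: level=0
    E->A: in-degree(A)=2, level(A)>=1
    E->F: in-degree(F)=0, level(F)=1, enqueue
  process F: level=1
    F->A: in-degree(A)=1, level(A)>=2
    F->D: in-degree(D)=0, level(D)=2, enqueue
    F->G: in-degree(G)=0, level(G)=2, enqueue
  process D: level=2
    D->A: in-degree(A)=0, level(A)=3, enqueue
  process G: level=2
  process A: level=3
All levels: A:3, B:0, C:0, D:2, E:0, F:1, G:2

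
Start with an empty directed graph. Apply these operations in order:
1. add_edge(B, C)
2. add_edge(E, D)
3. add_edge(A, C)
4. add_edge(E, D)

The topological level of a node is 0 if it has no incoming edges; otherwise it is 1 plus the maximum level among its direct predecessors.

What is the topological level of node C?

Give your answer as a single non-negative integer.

Answer: 1

Derivation:
Op 1: add_edge(B, C). Edges now: 1
Op 2: add_edge(E, D). Edges now: 2
Op 3: add_edge(A, C). Edges now: 3
Op 4: add_edge(E, D) (duplicate, no change). Edges now: 3
Compute levels (Kahn BFS):
  sources (in-degree 0): A, B, E
  process A: level=0
    A->C: in-degree(C)=1, level(C)>=1
  process B: level=0
    B->C: in-degree(C)=0, level(C)=1, enqueue
  process E: level=0
    E->D: in-degree(D)=0, level(D)=1, enqueue
  process C: level=1
  process D: level=1
All levels: A:0, B:0, C:1, D:1, E:0
level(C) = 1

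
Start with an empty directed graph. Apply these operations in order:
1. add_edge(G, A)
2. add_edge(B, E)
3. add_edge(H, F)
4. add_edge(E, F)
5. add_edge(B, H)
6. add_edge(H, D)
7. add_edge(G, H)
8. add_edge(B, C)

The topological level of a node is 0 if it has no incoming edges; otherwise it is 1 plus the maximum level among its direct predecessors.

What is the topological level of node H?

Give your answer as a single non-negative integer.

Answer: 1

Derivation:
Op 1: add_edge(G, A). Edges now: 1
Op 2: add_edge(B, E). Edges now: 2
Op 3: add_edge(H, F). Edges now: 3
Op 4: add_edge(E, F). Edges now: 4
Op 5: add_edge(B, H). Edges now: 5
Op 6: add_edge(H, D). Edges now: 6
Op 7: add_edge(G, H). Edges now: 7
Op 8: add_edge(B, C). Edges now: 8
Compute levels (Kahn BFS):
  sources (in-degree 0): B, G
  process B: level=0
    B->C: in-degree(C)=0, level(C)=1, enqueue
    B->E: in-degree(E)=0, level(E)=1, enqueue
    B->H: in-degree(H)=1, level(H)>=1
  process G: level=0
    G->A: in-degree(A)=0, level(A)=1, enqueue
    G->H: in-degree(H)=0, level(H)=1, enqueue
  process C: level=1
  process E: level=1
    E->F: in-degree(F)=1, level(F)>=2
  process A: level=1
  process H: level=1
    H->D: in-degree(D)=0, level(D)=2, enqueue
    H->F: in-degree(F)=0, level(F)=2, enqueue
  process D: level=2
  process F: level=2
All levels: A:1, B:0, C:1, D:2, E:1, F:2, G:0, H:1
level(H) = 1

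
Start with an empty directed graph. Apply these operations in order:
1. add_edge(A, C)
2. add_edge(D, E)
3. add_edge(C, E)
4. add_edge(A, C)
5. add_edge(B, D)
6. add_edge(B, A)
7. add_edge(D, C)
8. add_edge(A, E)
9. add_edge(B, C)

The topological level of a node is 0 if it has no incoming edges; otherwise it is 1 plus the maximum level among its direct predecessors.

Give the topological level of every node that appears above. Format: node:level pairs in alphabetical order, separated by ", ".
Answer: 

Op 1: add_edge(A, C). Edges now: 1
Op 2: add_edge(D, E). Edges now: 2
Op 3: add_edge(C, E). Edges now: 3
Op 4: add_edge(A, C) (duplicate, no change). Edges now: 3
Op 5: add_edge(B, D). Edges now: 4
Op 6: add_edge(B, A). Edges now: 5
Op 7: add_edge(D, C). Edges now: 6
Op 8: add_edge(A, E). Edges now: 7
Op 9: add_edge(B, C). Edges now: 8
Compute levels (Kahn BFS):
  sources (in-degree 0): B
  process B: level=0
    B->A: in-degree(A)=0, level(A)=1, enqueue
    B->C: in-degree(C)=2, level(C)>=1
    B->D: in-degree(D)=0, level(D)=1, enqueue
  process A: level=1
    A->C: in-degree(C)=1, level(C)>=2
    A->E: in-degree(E)=2, level(E)>=2
  process D: level=1
    D->C: in-degree(C)=0, level(C)=2, enqueue
    D->E: in-degree(E)=1, level(E)>=2
  process C: level=2
    C->E: in-degree(E)=0, level(E)=3, enqueue
  process E: level=3
All levels: A:1, B:0, C:2, D:1, E:3

Answer: A:1, B:0, C:2, D:1, E:3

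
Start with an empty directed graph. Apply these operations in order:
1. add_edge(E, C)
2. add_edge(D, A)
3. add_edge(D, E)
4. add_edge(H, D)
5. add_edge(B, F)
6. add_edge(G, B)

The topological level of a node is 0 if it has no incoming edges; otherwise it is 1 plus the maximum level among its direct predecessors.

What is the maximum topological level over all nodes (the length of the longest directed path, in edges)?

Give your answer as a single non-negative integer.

Op 1: add_edge(E, C). Edges now: 1
Op 2: add_edge(D, A). Edges now: 2
Op 3: add_edge(D, E). Edges now: 3
Op 4: add_edge(H, D). Edges now: 4
Op 5: add_edge(B, F). Edges now: 5
Op 6: add_edge(G, B). Edges now: 6
Compute levels (Kahn BFS):
  sources (in-degree 0): G, H
  process G: level=0
    G->B: in-degree(B)=0, level(B)=1, enqueue
  process H: level=0
    H->D: in-degree(D)=0, level(D)=1, enqueue
  process B: level=1
    B->F: in-degree(F)=0, level(F)=2, enqueue
  process D: level=1
    D->A: in-degree(A)=0, level(A)=2, enqueue
    D->E: in-degree(E)=0, level(E)=2, enqueue
  process F: level=2
  process A: level=2
  process E: level=2
    E->C: in-degree(C)=0, level(C)=3, enqueue
  process C: level=3
All levels: A:2, B:1, C:3, D:1, E:2, F:2, G:0, H:0
max level = 3

Answer: 3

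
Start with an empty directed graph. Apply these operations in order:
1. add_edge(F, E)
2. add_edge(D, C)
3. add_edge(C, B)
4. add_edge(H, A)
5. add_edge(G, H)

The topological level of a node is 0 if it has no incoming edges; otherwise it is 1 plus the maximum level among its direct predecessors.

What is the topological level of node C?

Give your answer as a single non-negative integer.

Op 1: add_edge(F, E). Edges now: 1
Op 2: add_edge(D, C). Edges now: 2
Op 3: add_edge(C, B). Edges now: 3
Op 4: add_edge(H, A). Edges now: 4
Op 5: add_edge(G, H). Edges now: 5
Compute levels (Kahn BFS):
  sources (in-degree 0): D, F, G
  process D: level=0
    D->C: in-degree(C)=0, level(C)=1, enqueue
  process F: level=0
    F->E: in-degree(E)=0, level(E)=1, enqueue
  process G: level=0
    G->H: in-degree(H)=0, level(H)=1, enqueue
  process C: level=1
    C->B: in-degree(B)=0, level(B)=2, enqueue
  process E: level=1
  process H: level=1
    H->A: in-degree(A)=0, level(A)=2, enqueue
  process B: level=2
  process A: level=2
All levels: A:2, B:2, C:1, D:0, E:1, F:0, G:0, H:1
level(C) = 1

Answer: 1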